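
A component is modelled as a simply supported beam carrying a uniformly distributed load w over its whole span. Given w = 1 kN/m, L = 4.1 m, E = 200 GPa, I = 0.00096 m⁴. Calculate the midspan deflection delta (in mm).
Model: a simply supported beam carrying a uniformly distributed load w over its whole span, so delta = (5·w·L^4) / (384·E·I).
Convert to SI units:
  w = 1 kN/m = 1000 N/m
  E = 200 GPa = 2 × 10¹¹ Pa
Substitute:
  delta = (5 × 1000 × 4.1^4) / (384 × (2 × 10¹¹) × 0.00096)
  delta = 1.916 × 10⁻⁵ m
Convert: delta = 1.916 × 10⁻⁵ m = 0.01916 mm
Final answer: delta = 0.01916 mm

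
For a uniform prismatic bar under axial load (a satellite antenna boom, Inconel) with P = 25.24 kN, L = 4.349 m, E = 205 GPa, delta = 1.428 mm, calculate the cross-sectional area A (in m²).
Model: a uniform prismatic bar under axial load, so delta = (P·L) / (A·E).
Solve for A: A = (P·L) / (delta·E).
Convert to SI units:
  P = 25.24 kN = 25240 N
  E = 205 GPa = 2.05 × 10¹¹ Pa
  delta = 1.428 mm = 0.001428 m
Substitute:
  A = (25240 × 4.349) / (0.001428 × (2.05 × 10¹¹))
  A = 0.000375 m²
Final answer: A = 0.000375 m²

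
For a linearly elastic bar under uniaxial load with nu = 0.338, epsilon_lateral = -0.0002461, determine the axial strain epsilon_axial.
Model: a linearly elastic bar under uniaxial load, so epsilon_lateral = -nu·epsilon_axial.
Solve for epsilon_axial: epsilon_axial = -epsilon_lateral / nu.
Substitute:
  epsilon_axial = -(-0.0002461) / 0.338
  epsilon_axial = 0.0007281
Final answer: epsilon_axial = 0.0007281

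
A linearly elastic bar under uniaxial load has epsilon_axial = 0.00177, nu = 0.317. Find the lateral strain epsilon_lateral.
Model: a linearly elastic bar under uniaxial load, so epsilon_lateral = -nu·epsilon_axial.
Substitute:
  epsilon_lateral = -(0.317 × 0.00177)
  epsilon_lateral = -0.0005611
Final answer: epsilon_lateral = -0.0005611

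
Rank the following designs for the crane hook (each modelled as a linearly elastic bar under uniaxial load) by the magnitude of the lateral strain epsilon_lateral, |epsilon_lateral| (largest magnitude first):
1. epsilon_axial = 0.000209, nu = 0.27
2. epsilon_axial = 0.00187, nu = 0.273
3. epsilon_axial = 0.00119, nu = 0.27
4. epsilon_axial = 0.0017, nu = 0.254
Model: a linearly elastic bar under uniaxial load, so epsilon_lateral = -nu·epsilon_axial (SI units).
  Case 1: epsilon_lateral = -(0.27 × 0.000209) = -5.643 × 10⁻⁵
  Case 2: epsilon_lateral = -(0.273 × 0.00187) = -0.0005105
  Case 3: epsilon_lateral = -(0.27 × 0.00119) = -0.0003213
  Case 4: epsilon_lateral = -(0.254 × 0.0017) = -0.0004318
Ordering by |epsilon_lateral|: 0.0005105 (case 2) > 0.0004318 (case 4) > 0.0003213 (case 3) > 5.643 × 10⁻⁵ (case 1)
Final answer: 2, 4, 3, 1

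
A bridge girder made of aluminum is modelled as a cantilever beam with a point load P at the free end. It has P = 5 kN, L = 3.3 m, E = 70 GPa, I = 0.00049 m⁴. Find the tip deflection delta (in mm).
Model: a cantilever beam with a point load P at the free end, so delta = (P·L^3) / (3·E·I).
Convert to SI units:
  P = 5 kN = 5000 N
  E = 70 GPa = 7 × 10¹⁰ Pa
Substitute:
  delta = (5000 × 3.3^3) / (3 × (7 × 10¹⁰) × 0.00049)
  delta = 0.001746 m
Convert: delta = 0.001746 m = 1.746 mm
Final answer: delta = 1.746 mm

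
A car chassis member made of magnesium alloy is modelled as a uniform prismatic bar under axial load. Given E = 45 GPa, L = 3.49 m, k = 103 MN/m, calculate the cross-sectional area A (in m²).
Model: a uniform prismatic bar under axial load, so k = (A·E) / L.
Solve for A: A = (k·L) / E.
Convert to SI units:
  E = 45 GPa = 4.5 × 10¹⁰ Pa
  k = 103 MN/m = 1.03 × 10⁸ N/m
Substitute:
  A = ((1.03 × 10⁸) × 3.49) / (4.5 × 10¹⁰)
  A = 0.007988 m²
Final answer: A = 0.007988 m²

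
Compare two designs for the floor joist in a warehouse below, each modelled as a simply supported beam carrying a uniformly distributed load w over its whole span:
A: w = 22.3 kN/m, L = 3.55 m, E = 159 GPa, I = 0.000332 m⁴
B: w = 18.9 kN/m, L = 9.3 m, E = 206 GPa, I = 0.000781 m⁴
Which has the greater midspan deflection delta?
Model: a simply supported beam carrying a uniformly distributed load w over its whole span, so delta = (5·w·L^4) / (384·E·I) (SI units).
  A: delta = (5 × 22300 × 3.55^4) / (384 × (1.59 × 10¹¹) × 0.000332) = 0.0008736 m = 0.8736 mm
  B: delta = (5 × 18900 × 9.3^4) / (384 × (2.06 × 10¹¹) × 0.000781) = 0.01144 m = 11.44 mm
11.44 mm > 0.8736 mm, so B is larger.
Final answer: B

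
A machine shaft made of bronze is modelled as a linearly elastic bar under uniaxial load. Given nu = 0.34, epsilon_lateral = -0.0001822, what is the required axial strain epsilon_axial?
Model: a linearly elastic bar under uniaxial load, so epsilon_lateral = -nu·epsilon_axial.
Solve for epsilon_axial: epsilon_axial = -epsilon_lateral / nu.
Substitute:
  epsilon_axial = -(-0.0001822) / 0.34
  epsilon_axial = 0.0005359
Final answer: epsilon_axial = 0.0005359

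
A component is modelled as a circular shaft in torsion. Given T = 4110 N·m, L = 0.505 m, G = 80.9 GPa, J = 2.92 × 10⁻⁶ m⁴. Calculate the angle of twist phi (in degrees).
Model: a circular shaft in torsion, so phi = (T·L) / (G·J).
Convert to SI units:
  G = 80.9 GPa = 8.09 × 10¹⁰ Pa
Substitute:
  phi = (4110 × 0.505) / ((8.09 × 10¹⁰) × (2.92 × 10⁻⁶))
  phi = 0.008786 rad
Convert to degrees: phi = 0.008786 × 180/π = 0.5034°
Final answer: phi = 0.5034°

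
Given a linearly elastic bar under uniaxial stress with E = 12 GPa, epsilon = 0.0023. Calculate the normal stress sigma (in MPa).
Model: a linearly elastic bar under uniaxial stress, so sigma = E·epsilon.
Convert to SI units:
  E = 12 GPa = 1.2 × 10¹⁰ Pa
Substitute:
  sigma = (1.2 × 10¹⁰) × 0.0023
  sigma = 2.76 × 10⁷ Pa
Convert: sigma = 2.76 × 10⁷ Pa = 27.6 MPa
Final answer: sigma = 27.6 MPa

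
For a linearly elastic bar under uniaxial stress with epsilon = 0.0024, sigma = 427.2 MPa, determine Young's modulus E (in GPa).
Model: a linearly elastic bar under uniaxial stress, so sigma = E·epsilon.
Solve for E: E = sigma / epsilon.
Convert to SI units:
  sigma = 427.2 MPa = 4.272 × 10⁸ Pa
Substitute:
  E = (4.272 × 10⁸) / 0.0024
  E = 1.78 × 10¹¹ Pa
Convert: E = 1.78 × 10¹¹ Pa = 178 GPa
Final answer: E = 178 GPa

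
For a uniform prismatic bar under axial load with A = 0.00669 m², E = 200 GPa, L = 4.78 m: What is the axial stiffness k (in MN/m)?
Model: a uniform prismatic bar under axial load, so k = (A·E) / L.
Convert to SI units:
  E = 200 GPa = 2 × 10¹¹ Pa
Substitute:
  k = (0.00669 × (2 × 10¹¹)) / 4.78
  k = 2.799 × 10⁸ N/m
Convert: k = 2.799 × 10⁸ N/m = 279.9 MN/m
Final answer: k = 279.9 MN/m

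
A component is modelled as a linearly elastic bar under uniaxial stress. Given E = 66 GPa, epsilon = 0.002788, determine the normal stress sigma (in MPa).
Model: a linearly elastic bar under uniaxial stress, so epsilon = sigma / E.
Solve for sigma: sigma = epsilon·E.
Convert to SI units:
  E = 66 GPa = 6.6 × 10¹⁰ Pa
Substitute:
  sigma = 0.002788 × (6.6 × 10¹⁰)
  sigma = 1.84 × 10⁸ Pa
Convert: sigma = 1.84 × 10⁸ Pa = 184 MPa
Final answer: sigma = 184 MPa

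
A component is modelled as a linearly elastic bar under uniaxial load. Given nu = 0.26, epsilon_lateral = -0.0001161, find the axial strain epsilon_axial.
Model: a linearly elastic bar under uniaxial load, so epsilon_lateral = -nu·epsilon_axial.
Solve for epsilon_axial: epsilon_axial = -epsilon_lateral / nu.
Substitute:
  epsilon_axial = -(-0.0001161) / 0.26
  epsilon_axial = 0.0004465
Final answer: epsilon_axial = 0.0004465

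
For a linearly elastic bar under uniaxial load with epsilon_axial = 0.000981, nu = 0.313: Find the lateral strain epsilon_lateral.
Model: a linearly elastic bar under uniaxial load, so epsilon_lateral = -nu·epsilon_axial.
Substitute:
  epsilon_lateral = -(0.313 × 0.000981)
  epsilon_lateral = -0.0003071
Final answer: epsilon_lateral = -0.0003071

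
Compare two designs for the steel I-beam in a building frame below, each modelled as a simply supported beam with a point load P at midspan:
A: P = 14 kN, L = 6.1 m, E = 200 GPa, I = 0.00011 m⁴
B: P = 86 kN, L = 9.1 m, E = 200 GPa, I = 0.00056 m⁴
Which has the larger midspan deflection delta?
Model: a simply supported beam with a point load P at midspan, so delta = (P·L^3) / (48·E·I) (SI units).
  A: delta = (14000 × 6.1^3) / (48 × (2 × 10¹¹) × 0.00011) = 0.003009 m = 3.009 mm
  B: delta = (86000 × 9.1^3) / (48 × (2 × 10¹¹) × 0.00056) = 0.01205 m = 12.05 mm
12.05 mm > 3.009 mm, so B is larger.
Final answer: B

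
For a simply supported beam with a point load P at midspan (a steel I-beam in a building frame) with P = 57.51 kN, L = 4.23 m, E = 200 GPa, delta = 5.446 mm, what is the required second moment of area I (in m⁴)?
Model: a simply supported beam with a point load P at midspan, so delta = (P·L^3) / (48·E·I).
Solve for I: I = (P·L^3) / (48·delta·E).
Convert to SI units:
  P = 57.51 kN = 57510 N
  E = 200 GPa = 2 × 10¹¹ Pa
  delta = 5.446 mm = 0.005446 m
Substitute:
  I = (57510 × 4.23^3) / (48 × 0.005446 × (2 × 10¹¹))
  I = 8.326 × 10⁻⁵ m⁴
Final answer: I = 8.326 × 10⁻⁵ m⁴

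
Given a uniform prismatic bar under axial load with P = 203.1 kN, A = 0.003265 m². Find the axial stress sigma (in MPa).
Model: a uniform prismatic bar under axial load, so sigma = P / A.
Convert to SI units:
  P = 203.1 kN = 203100 N
Substitute:
  sigma = 203100 / 0.003265
  sigma = 6.221 × 10⁷ Pa
Convert: sigma = 6.221 × 10⁷ Pa = 62.21 MPa
Final answer: sigma = 62.21 MPa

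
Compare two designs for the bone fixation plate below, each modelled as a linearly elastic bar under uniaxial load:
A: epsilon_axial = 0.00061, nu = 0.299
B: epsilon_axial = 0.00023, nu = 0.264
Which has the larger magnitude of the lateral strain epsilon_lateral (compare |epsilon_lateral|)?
Model: a linearly elastic bar under uniaxial load, so epsilon_lateral = -nu·epsilon_axial (SI units).
  A: epsilon_lateral = -(0.299 × 0.00061) = -0.0001824
  B: epsilon_lateral = -(0.264 × 0.00023) = -6.072 × 10⁻⁵
|epsilon_lateral|: A = 0.0001824, B = 6.072 × 10⁻⁵, so A is larger in magnitude.
Final answer: A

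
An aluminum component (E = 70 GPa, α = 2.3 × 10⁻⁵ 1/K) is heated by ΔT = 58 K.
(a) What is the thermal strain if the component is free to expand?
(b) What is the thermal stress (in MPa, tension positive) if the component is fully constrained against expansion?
(a) Free thermal strain ε_th = α·ΔT = (2.3 × 10⁻⁵) × 58 = 0.001334
(b) Fully constrained, the expansion is suppressed, so σ = -E·α·ΔT. Convert E = 70 GPa = 7 × 10¹⁰ Pa.
  σ = -(7 × 10¹⁰) × (2.3 × 10⁻⁵) × 58 = -9.338 × 10⁷ Pa = -93.38 MPa (compressive)
Final answer: (a) ε_th = 0.001334, (b) σ = -93.38 MPa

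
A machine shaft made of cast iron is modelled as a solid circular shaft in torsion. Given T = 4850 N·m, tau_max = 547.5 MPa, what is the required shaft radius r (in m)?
Model: a solid circular shaft in torsion, so tau_max = (2·T) / (π·r^3).
Solve for r: r = ((2·T) / (π·tau_max))^(1/3).
Convert to SI units:
  tau_max = 547.5 MPa = 5.475 × 10⁸ Pa
Substitute:
  r = ((2 × 4850) / (π × (5.475 × 10⁸)))^(1/3)
  r = 0.0178 m
Final answer: r = 0.0178 m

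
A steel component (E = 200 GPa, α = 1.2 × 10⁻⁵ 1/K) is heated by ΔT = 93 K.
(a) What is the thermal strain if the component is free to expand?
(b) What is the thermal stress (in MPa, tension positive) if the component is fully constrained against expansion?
(a) Free thermal strain ε_th = α·ΔT = (1.2 × 10⁻⁵) × 93 = 0.001116
(b) Fully constrained, the expansion is suppressed, so σ = -E·α·ΔT. Convert E = 200 GPa = 2 × 10¹¹ Pa.
  σ = -(2 × 10¹¹) × (1.2 × 10⁻⁵) × 93 = -2.232 × 10⁸ Pa = -223.2 MPa (compressive)
Final answer: (a) ε_th = 0.001116, (b) σ = -223.2 MPa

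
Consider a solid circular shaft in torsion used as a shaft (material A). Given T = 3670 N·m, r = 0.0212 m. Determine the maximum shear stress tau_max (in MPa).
Model: a solid circular shaft in torsion, so tau_max = (2·T) / (π·r^3).
Substitute:
  tau_max = (2 × 3670) / (π × 0.0212^3)
  tau_max = 2.452 × 10⁸ Pa
Convert: tau_max = 2.452 × 10⁸ Pa = 245.2 MPa
Final answer: tau_max = 245.2 MPa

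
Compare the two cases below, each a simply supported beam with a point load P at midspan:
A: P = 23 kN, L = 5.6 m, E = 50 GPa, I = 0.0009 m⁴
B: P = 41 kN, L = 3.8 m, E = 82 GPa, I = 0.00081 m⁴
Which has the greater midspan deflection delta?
Model: a simply supported beam with a point load P at midspan, so delta = (P·L^3) / (48·E·I) (SI units).
  A: delta = (23000 × 5.6^3) / (48 × (5 × 10¹⁰) × 0.0009) = 0.00187 m = 1.87 mm
  B: delta = (41000 × 3.8^3) / (48 × (8.2 × 10¹⁰) × 0.00081) = 0.0007057 m = 0.7057 mm
1.87 mm > 0.7057 mm, so A is larger.
Final answer: A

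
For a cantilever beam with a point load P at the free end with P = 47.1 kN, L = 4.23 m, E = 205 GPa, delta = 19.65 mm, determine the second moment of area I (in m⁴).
Model: a cantilever beam with a point load P at the free end, so delta = (P·L^3) / (3·E·I).
Solve for I: I = (P·L^3) / (3·delta·E).
Convert to SI units:
  P = 47.1 kN = 47100 N
  E = 205 GPa = 2.05 × 10¹¹ Pa
  delta = 19.65 mm = 0.01965 m
Substitute:
  I = (47100 × 4.23^3) / (3 × 0.01965 × (2.05 × 10¹¹))
  I = 0.000295 m⁴
Final answer: I = 0.000295 m⁴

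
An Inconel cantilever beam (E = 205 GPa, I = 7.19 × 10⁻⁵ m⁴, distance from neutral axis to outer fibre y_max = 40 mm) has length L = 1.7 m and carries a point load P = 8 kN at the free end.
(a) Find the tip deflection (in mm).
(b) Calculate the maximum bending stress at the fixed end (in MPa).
(a) Tip deflection of a cantilever with an end point load: δ = P·L^3 / (3·E·I). Convert P = 8 kN = 8000 N, E = 205 GPa = 2.05 × 10¹¹ Pa.
  δ = (8000 × 1.7^3) / (3 × (2.05 × 10¹¹) × (7.19 × 10⁻⁵)) = 0.0008889 m = 0.8889 mm
(b) Maximum bending moment at the fixed end: M = P·L = 8000 × 1.7 = 13600 N·m. Convert y_max = 40 mm = 0.04 m.
  σ = M·y_max / I = (13600 × 0.04) / (7.19 × 10⁻⁵) = 7.566 × 10⁶ Pa = 7.566 MPa
Final answer: (a) δ = 0.8889 mm, (b) σ = 7.566 MPa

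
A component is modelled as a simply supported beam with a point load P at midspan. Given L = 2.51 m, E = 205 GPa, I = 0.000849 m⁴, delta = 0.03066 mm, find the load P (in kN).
Model: a simply supported beam with a point load P at midspan, so delta = (P·L^3) / (48·E·I).
Solve for P: P = (48·delta·E·I) / L^3.
Convert to SI units:
  E = 205 GPa = 2.05 × 10¹¹ Pa
  delta = 0.03066 mm = 3.066 × 10⁻⁵ m
Substitute:
  P = (48 × (3.066 × 10⁻⁵) × (2.05 × 10¹¹) × 0.000849) / 2.51^3
  P = 16200 N
Convert: P = 16200 N = 16.2 kN
Final answer: P = 16.2 kN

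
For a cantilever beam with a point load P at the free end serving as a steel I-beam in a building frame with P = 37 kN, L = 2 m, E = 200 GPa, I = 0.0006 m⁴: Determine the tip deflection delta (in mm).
Model: a cantilever beam with a point load P at the free end, so delta = (P·L^3) / (3·E·I).
Convert to SI units:
  P = 37 kN = 37000 N
  E = 200 GPa = 2 × 10¹¹ Pa
Substitute:
  delta = (37000 × 2^3) / (3 × (2 × 10¹¹) × 0.0006)
  delta = 0.0008222 m
Convert: delta = 0.0008222 m = 0.8222 mm
Final answer: delta = 0.8222 mm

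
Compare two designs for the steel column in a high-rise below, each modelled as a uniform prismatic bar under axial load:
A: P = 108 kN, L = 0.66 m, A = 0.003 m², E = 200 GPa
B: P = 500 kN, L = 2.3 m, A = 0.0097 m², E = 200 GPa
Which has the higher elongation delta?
Model: a uniform prismatic bar under axial load, so delta = (P·L) / (A·E) (SI units).
  A: delta = (108000 × 0.66) / (0.003 × (2 × 10¹¹)) = 0.0001188 m = 0.1188 mm
  B: delta = (500000 × 2.3) / (0.0097 × (2 × 10¹¹)) = 0.0005928 m = 0.5928 mm
0.5928 mm > 0.1188 mm, so B is larger.
Final answer: B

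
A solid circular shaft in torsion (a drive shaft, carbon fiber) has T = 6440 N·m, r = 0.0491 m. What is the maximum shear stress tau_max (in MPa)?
Model: a solid circular shaft in torsion, so tau_max = (2·T) / (π·r^3).
Substitute:
  tau_max = (2 × 6440) / (π × 0.0491^3)
  tau_max = 3.464 × 10⁷ Pa
Convert: tau_max = 3.464 × 10⁷ Pa = 34.64 MPa
Final answer: tau_max = 34.64 MPa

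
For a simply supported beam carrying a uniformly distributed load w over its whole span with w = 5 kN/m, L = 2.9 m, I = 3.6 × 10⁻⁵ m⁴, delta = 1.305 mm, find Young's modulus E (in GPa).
Model: a simply supported beam carrying a uniformly distributed load w over its whole span, so delta = (5·w·L^4) / (384·E·I).
Solve for E: E = (5·w·L^4) / (384·delta·I).
Convert to SI units:
  w = 5 kN/m = 5000 N/m
  delta = 1.305 mm = 0.001305 m
Substitute:
  E = (5 × 5000 × 2.9^4) / (384 × 0.001305 × (3.6 × 10⁻⁵))
  E = 9.801 × 10¹⁰ Pa
Convert: E = 9.801 × 10¹⁰ Pa = 98.01 GPa
Final answer: E = 98.01 GPa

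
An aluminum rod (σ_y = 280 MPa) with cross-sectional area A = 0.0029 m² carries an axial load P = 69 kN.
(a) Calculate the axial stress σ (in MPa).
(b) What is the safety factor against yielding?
(a) Axial stress σ = P/A. Convert P = 69 kN = 69000 N.
  σ = 69000 / 0.0029 = 2.379 × 10⁷ Pa = 23.79 MPa
(b) Safety factor SF = σ_y/σ = 280 / 23.79 = 11.77
Final answer: (a) σ = 23.79 MPa, (b) SF = 11.77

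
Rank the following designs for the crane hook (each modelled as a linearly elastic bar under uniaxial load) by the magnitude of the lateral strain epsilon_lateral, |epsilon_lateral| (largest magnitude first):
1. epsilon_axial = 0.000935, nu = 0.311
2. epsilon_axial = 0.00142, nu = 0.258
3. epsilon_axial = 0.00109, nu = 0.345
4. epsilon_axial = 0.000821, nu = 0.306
Model: a linearly elastic bar under uniaxial load, so epsilon_lateral = -nu·epsilon_axial (SI units).
  Case 1: epsilon_lateral = -(0.311 × 0.000935) = -0.0002908
  Case 2: epsilon_lateral = -(0.258 × 0.00142) = -0.0003664
  Case 3: epsilon_lateral = -(0.345 × 0.00109) = -0.0003761
  Case 4: epsilon_lateral = -(0.306 × 0.000821) = -0.0002512
Ordering by |epsilon_lateral|: 0.0003761 (case 3) > 0.0003664 (case 2) > 0.0002908 (case 1) > 0.0002512 (case 4)
Final answer: 3, 2, 1, 4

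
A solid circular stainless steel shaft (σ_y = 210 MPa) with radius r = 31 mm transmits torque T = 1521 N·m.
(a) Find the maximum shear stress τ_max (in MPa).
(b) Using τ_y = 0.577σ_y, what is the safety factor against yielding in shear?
(a) For a solid circular shaft, τ_max = T·r/J with J = π·r^4/2, i.e. τ_max = 2·T / (π·r^3). Convert r = 31 mm = 0.031 m.
  τ_max = (2 × 1521) / (π × 0.031^3) = 3.25 × 10⁷ Pa = 32.5 MPa
(b) τ_y = 0.577 × 210 = 121.17 MPa
  SF = τ_y/τ_max = 121.17 / 32.5 = 3.728
Final answer: (a) τ_max = 32.5 MPa, (b) SF = 3.728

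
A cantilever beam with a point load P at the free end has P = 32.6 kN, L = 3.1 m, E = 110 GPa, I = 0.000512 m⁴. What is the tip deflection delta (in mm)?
Model: a cantilever beam with a point load P at the free end, so delta = (P·L^3) / (3·E·I).
Convert to SI units:
  P = 32.6 kN = 32600 N
  E = 110 GPa = 1.1 × 10¹¹ Pa
Substitute:
  delta = (32600 × 3.1^3) / (3 × (1.1 × 10¹¹) × 0.000512)
  delta = 0.005748 m
Convert: delta = 0.005748 m = 5.748 mm
Final answer: delta = 5.748 mm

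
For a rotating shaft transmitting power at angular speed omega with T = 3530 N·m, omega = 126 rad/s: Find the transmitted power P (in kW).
Model: a rotating shaft transmitting power at angular speed omega, so P = T·omega.
Substitute:
  P = 3530 × 126
  P = 444800 W
Convert: P = 444800 W = 444.8 kW
Final answer: P = 444.8 kW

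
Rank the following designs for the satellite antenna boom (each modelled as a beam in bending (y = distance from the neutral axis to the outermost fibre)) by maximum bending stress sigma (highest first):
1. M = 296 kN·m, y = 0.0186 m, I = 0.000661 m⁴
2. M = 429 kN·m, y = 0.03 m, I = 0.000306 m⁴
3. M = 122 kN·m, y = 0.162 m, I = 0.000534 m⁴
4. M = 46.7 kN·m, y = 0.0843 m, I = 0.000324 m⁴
Model: a beam in bending (y = distance from the neutral axis to the outermost fibre), so sigma = (M·y) / I (SI units).
  Case 1: sigma = (296000 × 0.0186) / 0.000661 = 8.329 × 10⁶ Pa = 8.329 MPa
  Case 2: sigma = (429000 × 0.03) / 0.000306 = 4.206 × 10⁷ Pa = 42.06 MPa
  Case 3: sigma = (122000 × 0.162) / 0.000534 = 3.701 × 10⁷ Pa = 37.01 MPa
  Case 4: sigma = (46700 × 0.0843) / 0.000324 = 1.215 × 10⁷ Pa = 12.15 MPa
Ordering: 42.06 MPa (case 2) > 37.01 MPa (case 3) > 12.15 MPa (case 4) > 8.329 MPa (case 1)
Final answer: 2, 3, 4, 1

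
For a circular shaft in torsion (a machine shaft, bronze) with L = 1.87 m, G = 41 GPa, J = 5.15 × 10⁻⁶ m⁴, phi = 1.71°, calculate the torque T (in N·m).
Model: a circular shaft in torsion, so phi = (T·L) / (G·J).
Solve for T: T = (phi·G·J) / L.
Convert to SI units:
  G = 41 GPa = 4.1 × 10¹⁰ Pa
  phi = 1.71° = 0.02985 rad
Substitute:
  T = (0.02985 × (4.1 × 10¹⁰) × (5.15 × 10⁻⁶)) / 1.87
  T = 3370 N·m
Final answer: T = 3370 N·m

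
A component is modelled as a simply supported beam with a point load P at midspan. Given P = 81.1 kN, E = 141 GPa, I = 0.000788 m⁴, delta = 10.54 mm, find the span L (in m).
Model: a simply supported beam with a point load P at midspan, so delta = (P·L^3) / (48·E·I).
Solve for L: L = ((48·delta·E·I) / P)^(1/3).
Convert to SI units:
  P = 81.1 kN = 81100 N
  E = 141 GPa = 1.41 × 10¹¹ Pa
  delta = 10.54 mm = 0.01054 m
Substitute:
  L = ((48 × 0.01054 × (1.41 × 10¹¹) × 0.000788) / 81100)^(1/3)
  L = 8.85 m
Final answer: L = 8.85 m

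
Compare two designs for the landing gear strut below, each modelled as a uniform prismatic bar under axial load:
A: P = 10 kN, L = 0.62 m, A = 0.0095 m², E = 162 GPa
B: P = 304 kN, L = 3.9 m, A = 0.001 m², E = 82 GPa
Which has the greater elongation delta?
Model: a uniform prismatic bar under axial load, so delta = (P·L) / (A·E) (SI units).
  A: delta = (10000 × 0.62) / (0.0095 × (1.62 × 10¹¹)) = 4.029 × 10⁻⁶ m = 0.004029 mm
  B: delta = (304000 × 3.9) / (0.001 × (8.2 × 10¹⁰)) = 0.01446 m = 14.46 mm
14.46 mm > 0.004029 mm, so B is larger.
Final answer: B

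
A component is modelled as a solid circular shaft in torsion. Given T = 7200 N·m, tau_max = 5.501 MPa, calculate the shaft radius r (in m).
Model: a solid circular shaft in torsion, so tau_max = (2·T) / (π·r^3).
Solve for r: r = ((2·T) / (π·tau_max))^(1/3).
Convert to SI units:
  tau_max = 5.501 MPa = 5.501 × 10⁶ Pa
Substitute:
  r = ((2 × 7200) / (π × (5.501 × 10⁶)))^(1/3)
  r = 0.0941 m
Final answer: r = 0.0941 m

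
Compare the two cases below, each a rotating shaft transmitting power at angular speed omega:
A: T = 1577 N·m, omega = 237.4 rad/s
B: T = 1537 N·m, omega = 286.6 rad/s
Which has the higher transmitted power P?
Model: a rotating shaft transmitting power at angular speed omega, so P = T·omega (SI units).
  A: P = 1577 × 237.4 = 374400 W = 374.4 kW
  B: P = 1537 × 286.6 = 440500 W = 440.5 kW
440.5 kW > 374.4 kW, so B is larger.
Final answer: B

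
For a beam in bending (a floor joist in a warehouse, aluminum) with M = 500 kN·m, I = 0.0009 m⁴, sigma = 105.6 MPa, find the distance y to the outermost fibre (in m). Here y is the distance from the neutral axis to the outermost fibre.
Model: a beam in bending, so sigma = (M·y) / I.
Solve for y: y = (sigma·I) / M.
Convert to SI units:
  M = 500 kN·m = 500000 N·m
  sigma = 105.6 MPa = 1.056 × 10⁸ Pa
Substitute:
  y = ((1.056 × 10⁸) × 0.0009) / 500000
  y = 0.1901 m
Final answer: y = 0.1901 m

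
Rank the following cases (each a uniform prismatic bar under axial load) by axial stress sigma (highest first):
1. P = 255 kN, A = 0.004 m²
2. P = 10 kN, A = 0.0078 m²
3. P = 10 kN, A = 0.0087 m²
Model: a uniform prismatic bar under axial load, so sigma = P / A (SI units).
  Case 1: sigma = 255000 / 0.004 = 6.375 × 10⁷ Pa = 63.75 MPa
  Case 2: sigma = 10000 / 0.0078 = 1.282 × 10⁶ Pa = 1.282 MPa
  Case 3: sigma = 10000 / 0.0087 = 1.149 × 10⁶ Pa = 1.149 MPa
Ordering: 63.75 MPa (case 1) > 1.282 MPa (case 2) > 1.149 MPa (case 3)
Final answer: 1, 2, 3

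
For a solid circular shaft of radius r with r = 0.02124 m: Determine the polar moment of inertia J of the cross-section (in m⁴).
Model: a solid circular shaft of radius r, so J = (π·r^4) / 2.
Substitute:
  J = (π × 0.02124^4) / 2
  J = 3.197 × 10⁻⁷ m⁴
Final answer: J = 3.197 × 10⁻⁷ m⁴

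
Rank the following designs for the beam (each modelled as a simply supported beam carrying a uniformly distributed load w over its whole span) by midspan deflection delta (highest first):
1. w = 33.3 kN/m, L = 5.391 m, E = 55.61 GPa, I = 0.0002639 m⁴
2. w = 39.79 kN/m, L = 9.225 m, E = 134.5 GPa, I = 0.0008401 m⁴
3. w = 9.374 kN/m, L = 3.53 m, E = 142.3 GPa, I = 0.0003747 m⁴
Model: a simply supported beam carrying a uniformly distributed load w over its whole span, so delta = (5·w·L^4) / (384·E·I) (SI units).
  Case 1: delta = (5 × 33300 × 5.391^4) / (384 × (5.561 × 10¹⁰) × 0.0002639) = 0.02496 m = 24.96 mm
  Case 2: delta = (5 × 39790 × 9.225^4) / (384 × (1.345 × 10¹¹) × 0.0008401) = 0.03321 m = 33.21 mm
  Case 3: delta = (5 × 9374 × 3.53^4) / (384 × (1.423 × 10¹¹) × 0.0003747) = 0.0003554 m = 0.3554 mm
Ordering: 33.21 mm (case 2) > 24.96 mm (case 1) > 0.3554 mm (case 3)
Final answer: 2, 1, 3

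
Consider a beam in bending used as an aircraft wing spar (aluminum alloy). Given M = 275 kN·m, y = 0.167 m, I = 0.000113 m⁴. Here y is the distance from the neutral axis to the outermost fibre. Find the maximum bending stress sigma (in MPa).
Model: a beam in bending, so sigma = (M·y) / I.
Convert to SI units:
  M = 275 kN·m = 275000 N·m
Substitute:
  sigma = (275000 × 0.167) / 0.000113
  sigma = 4.064 × 10⁸ Pa
Convert: sigma = 4.064 × 10⁸ Pa = 406.4 MPa
Final answer: sigma = 406.4 MPa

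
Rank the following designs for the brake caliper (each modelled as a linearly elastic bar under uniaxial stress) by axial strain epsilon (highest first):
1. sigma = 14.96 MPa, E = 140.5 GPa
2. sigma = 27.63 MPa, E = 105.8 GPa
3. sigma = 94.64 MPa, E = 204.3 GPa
Model: a linearly elastic bar under uniaxial stress, so epsilon = sigma / E (SI units).
  Case 1: epsilon = (1.496 × 10⁷) / (1.405 × 10¹¹) = 0.0001065
  Case 2: epsilon = (2.763 × 10⁷) / (1.058 × 10¹¹) = 0.0002612
  Case 3: epsilon = (9.464 × 10⁷) / (2.043 × 10¹¹) = 0.0004632
Ordering: 0.0004632 (case 3) > 0.0002612 (case 2) > 0.0001065 (case 1)
Final answer: 3, 2, 1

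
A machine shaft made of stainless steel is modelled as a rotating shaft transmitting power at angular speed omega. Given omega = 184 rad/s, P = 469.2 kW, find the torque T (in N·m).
Model: a rotating shaft transmitting power at angular speed omega, so P = T·omega.
Solve for T: T = P / omega.
Convert to SI units:
  P = 469.2 kW = 469200 W
Substitute:
  T = 469200 / 184
  T = 2550 N·m
Final answer: T = 2550 N·m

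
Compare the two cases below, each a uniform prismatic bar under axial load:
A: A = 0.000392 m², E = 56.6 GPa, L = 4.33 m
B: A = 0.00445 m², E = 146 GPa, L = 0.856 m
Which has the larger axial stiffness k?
Model: a uniform prismatic bar under axial load, so k = (A·E) / L (SI units).
  A: k = (0.000392 × (5.66 × 10¹⁰)) / 4.33 = 5.124 × 10⁶ N/m = 5.124 MN/m
  B: k = (0.00445 × (1.46 × 10¹¹)) / 0.856 = 7.59 × 10⁸ N/m = 759 MN/m
759 MN/m > 5.124 MN/m, so B is larger.
Final answer: B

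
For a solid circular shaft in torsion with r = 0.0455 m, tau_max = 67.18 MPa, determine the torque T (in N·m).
Model: a solid circular shaft in torsion, so tau_max = (2·T) / (π·r^3).
Solve for T: T = (π·tau_max·r^3) / 2.
Convert to SI units:
  tau_max = 67.18 MPa = 6.718 × 10⁷ Pa
Substitute:
  T = (π × (6.718 × 10⁷) × 0.0455^3) / 2
  T = 9940 N·m
Final answer: T = 9940 N·m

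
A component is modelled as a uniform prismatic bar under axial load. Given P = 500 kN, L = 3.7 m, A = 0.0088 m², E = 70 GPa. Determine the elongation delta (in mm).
Model: a uniform prismatic bar under axial load, so delta = (P·L) / (A·E).
Convert to SI units:
  P = 500 kN = 500000 N
  E = 70 GPa = 7 × 10¹⁰ Pa
Substitute:
  delta = (500000 × 3.7) / (0.0088 × (7 × 10¹⁰))
  delta = 0.003003 m
Convert: delta = 0.003003 m = 3.003 mm
Final answer: delta = 3.003 mm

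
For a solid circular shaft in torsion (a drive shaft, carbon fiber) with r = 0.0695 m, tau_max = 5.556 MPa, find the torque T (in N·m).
Model: a solid circular shaft in torsion, so tau_max = (2·T) / (π·r^3).
Solve for T: T = (π·tau_max·r^3) / 2.
Convert to SI units:
  tau_max = 5.556 MPa = 5.556 × 10⁶ Pa
Substitute:
  T = (π × (5.556 × 10⁶) × 0.0695^3) / 2
  T = 2930 N·m
Final answer: T = 2930 N·m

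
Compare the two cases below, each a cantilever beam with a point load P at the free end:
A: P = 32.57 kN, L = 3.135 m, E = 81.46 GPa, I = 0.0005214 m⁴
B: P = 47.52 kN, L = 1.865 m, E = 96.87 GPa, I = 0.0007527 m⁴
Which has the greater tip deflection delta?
Model: a cantilever beam with a point load P at the free end, so delta = (P·L^3) / (3·E·I) (SI units).
  A: delta = (32570 × 3.135^3) / (3 × (8.146 × 10¹⁰) × 0.0005214) = 0.007876 m = 7.876 mm
  B: delta = (47520 × 1.865^3) / (3 × (9.687 × 10¹⁰) × 0.0007527) = 0.001409 m = 1.409 mm
7.876 mm > 1.409 mm, so A is larger.
Final answer: A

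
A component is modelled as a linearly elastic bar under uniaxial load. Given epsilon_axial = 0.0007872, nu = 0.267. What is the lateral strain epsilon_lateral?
Model: a linearly elastic bar under uniaxial load, so epsilon_lateral = -nu·epsilon_axial.
Substitute:
  epsilon_lateral = -(0.267 × 0.0007872)
  epsilon_lateral = -0.0002102
Final answer: epsilon_lateral = -0.0002102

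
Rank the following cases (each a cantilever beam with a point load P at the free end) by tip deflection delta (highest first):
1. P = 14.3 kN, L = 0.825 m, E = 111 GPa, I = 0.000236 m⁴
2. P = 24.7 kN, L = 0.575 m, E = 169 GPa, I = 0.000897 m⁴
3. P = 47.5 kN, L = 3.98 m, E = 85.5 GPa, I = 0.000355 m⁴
Model: a cantilever beam with a point load P at the free end, so delta = (P·L^3) / (3·E·I) (SI units).
  Case 1: delta = (14300 × 0.825^3) / (3 × (1.11 × 10¹¹) × 0.000236) = 0.0001022 m = 0.1022 mm
  Case 2: delta = (24700 × 0.575^3) / (3 × (1.69 × 10¹¹) × 0.000897) = 1.033 × 10⁻⁵ m = 0.01033 mm
  Case 3: delta = (47500 × 3.98^3) / (3 × (8.55 × 10¹⁰) × 0.000355) = 0.03289 m = 32.89 mm
Ordering: 32.89 mm (case 3) > 0.1022 mm (case 1) > 0.01033 mm (case 2)
Final answer: 3, 1, 2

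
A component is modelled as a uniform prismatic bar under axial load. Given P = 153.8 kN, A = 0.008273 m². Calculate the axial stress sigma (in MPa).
Model: a uniform prismatic bar under axial load, so sigma = P / A.
Convert to SI units:
  P = 153.8 kN = 153800 N
Substitute:
  sigma = 153800 / 0.008273
  sigma = 1.859 × 10⁷ Pa
Convert: sigma = 1.859 × 10⁷ Pa = 18.59 MPa
Final answer: sigma = 18.59 MPa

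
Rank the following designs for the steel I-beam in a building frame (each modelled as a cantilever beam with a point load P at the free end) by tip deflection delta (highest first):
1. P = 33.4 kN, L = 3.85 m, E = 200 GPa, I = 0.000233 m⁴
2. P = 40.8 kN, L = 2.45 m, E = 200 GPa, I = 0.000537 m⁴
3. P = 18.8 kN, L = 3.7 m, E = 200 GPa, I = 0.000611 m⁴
Model: a cantilever beam with a point load P at the free end, so delta = (P·L^3) / (3·E·I) (SI units).
  Case 1: delta = (33400 × 3.85^3) / (3 × (2 × 10¹¹) × 0.000233) = 0.01363 m = 13.63 mm
  Case 2: delta = (40800 × 2.45^3) / (3 × (2 × 10¹¹) × 0.000537) = 0.001862 m = 1.862 mm
  Case 3: delta = (18800 × 3.7^3) / (3 × (2 × 10¹¹) × 0.000611) = 0.002598 m = 2.598 mm
Ordering: 13.63 mm (case 1) > 2.598 mm (case 3) > 1.862 mm (case 2)
Final answer: 1, 3, 2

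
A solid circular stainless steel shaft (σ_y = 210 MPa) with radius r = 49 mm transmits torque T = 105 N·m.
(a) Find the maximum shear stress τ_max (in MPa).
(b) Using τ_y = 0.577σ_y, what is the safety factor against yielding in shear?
(a) For a solid circular shaft, τ_max = T·r/J with J = π·r^4/2, i.e. τ_max = 2·T / (π·r^3). Convert r = 49 mm = 0.049 m.
  τ_max = (2 × 105) / (π × 0.049^3) = 568200 Pa = 0.5682 MPa
(b) τ_y = 0.577 × 210 = 121.17 MPa
  SF = τ_y/τ_max = 121.17 / 0.5682 = 213.3
Final answer: (a) τ_max = 0.5682 MPa, (b) SF = 213.3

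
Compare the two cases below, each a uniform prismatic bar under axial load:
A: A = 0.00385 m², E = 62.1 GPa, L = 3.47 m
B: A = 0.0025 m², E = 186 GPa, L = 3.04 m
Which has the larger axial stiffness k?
Model: a uniform prismatic bar under axial load, so k = (A·E) / L (SI units).
  A: k = (0.00385 × (6.21 × 10¹⁰)) / 3.47 = 6.89 × 10⁷ N/m = 68.9 MN/m
  B: k = (0.0025 × (1.86 × 10¹¹)) / 3.04 = 1.53 × 10⁸ N/m = 153 MN/m
153 MN/m > 68.9 MN/m, so B is larger.
Final answer: B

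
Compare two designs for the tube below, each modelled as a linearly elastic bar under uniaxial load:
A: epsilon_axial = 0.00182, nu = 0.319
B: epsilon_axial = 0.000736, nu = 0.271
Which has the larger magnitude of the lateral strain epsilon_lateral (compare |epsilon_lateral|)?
Model: a linearly elastic bar under uniaxial load, so epsilon_lateral = -nu·epsilon_axial (SI units).
  A: epsilon_lateral = -(0.319 × 0.00182) = -0.0005806
  B: epsilon_lateral = -(0.271 × 0.000736) = -0.0001995
|epsilon_lateral|: A = 0.0005806, B = 0.0001995, so A is larger in magnitude.
Final answer: A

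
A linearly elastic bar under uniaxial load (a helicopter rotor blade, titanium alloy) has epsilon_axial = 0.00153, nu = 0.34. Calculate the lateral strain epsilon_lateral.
Model: a linearly elastic bar under uniaxial load, so epsilon_lateral = -nu·epsilon_axial.
Substitute:
  epsilon_lateral = -(0.34 × 0.00153)
  epsilon_lateral = -0.0005202
Final answer: epsilon_lateral = -0.0005202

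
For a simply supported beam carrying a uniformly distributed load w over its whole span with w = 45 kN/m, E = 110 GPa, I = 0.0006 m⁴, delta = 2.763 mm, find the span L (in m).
Model: a simply supported beam carrying a uniformly distributed load w over its whole span, so delta = (5·w·L^4) / (384·E·I).
Solve for L: L = ((384·delta·E·I) / (5·w))^(1/4).
Convert to SI units:
  w = 45 kN/m = 45000 N/m
  E = 110 GPa = 1.1 × 10¹¹ Pa
  delta = 2.763 mm = 0.002763 m
Substitute:
  L = ((384 × 0.002763 × (1.1 × 10¹¹) × 0.0006) / (5 × 45000))^(1/4)
  L = 4.2 m
Final answer: L = 4.2 m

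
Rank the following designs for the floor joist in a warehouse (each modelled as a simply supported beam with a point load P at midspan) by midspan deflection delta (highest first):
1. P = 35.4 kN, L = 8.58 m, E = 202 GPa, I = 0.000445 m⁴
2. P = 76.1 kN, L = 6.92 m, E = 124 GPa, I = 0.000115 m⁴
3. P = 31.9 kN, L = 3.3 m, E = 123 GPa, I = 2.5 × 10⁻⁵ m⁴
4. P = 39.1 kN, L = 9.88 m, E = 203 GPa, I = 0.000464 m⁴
Model: a simply supported beam with a point load P at midspan, so delta = (P·L^3) / (48·E·I) (SI units).
  Case 1: delta = (35400 × 8.58^3) / (48 × (2.02 × 10¹¹) × 0.000445) = 0.005182 m = 5.182 mm
  Case 2: delta = (76100 × 6.92^3) / (48 × (1.24 × 10¹¹) × 0.000115) = 0.03684 m = 36.84 mm
  Case 3: delta = (31900 × 3.3^3) / (48 × (1.23 × 10¹¹) × (2.5 × 10⁻⁵)) = 0.007767 m = 7.767 mm
  Case 4: delta = (39100 × 9.88^3) / (48 × (2.03 × 10¹¹) × 0.000464) = 0.008341 m = 8.341 mm
Ordering: 36.84 mm (case 2) > 8.341 mm (case 4) > 7.767 mm (case 3) > 5.182 mm (case 1)
Final answer: 2, 4, 3, 1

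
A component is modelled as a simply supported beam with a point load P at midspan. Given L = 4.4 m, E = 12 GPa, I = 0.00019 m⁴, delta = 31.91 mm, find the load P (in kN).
Model: a simply supported beam with a point load P at midspan, so delta = (P·L^3) / (48·E·I).
Solve for P: P = (48·delta·E·I) / L^3.
Convert to SI units:
  E = 12 GPa = 1.2 × 10¹⁰ Pa
  delta = 31.91 mm = 0.03191 m
Substitute:
  P = (48 × 0.03191 × (1.2 × 10¹⁰) × 0.00019) / 4.4^3
  P = 41000 N
Convert: P = 41000 N = 41 kN
Final answer: P = 41 kN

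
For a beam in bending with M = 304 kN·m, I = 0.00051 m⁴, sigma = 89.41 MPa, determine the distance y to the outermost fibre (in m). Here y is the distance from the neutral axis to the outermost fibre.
Model: a beam in bending, so sigma = (M·y) / I.
Solve for y: y = (sigma·I) / M.
Convert to SI units:
  M = 304 kN·m = 304000 N·m
  sigma = 89.41 MPa = 8.941 × 10⁷ Pa
Substitute:
  y = ((8.941 × 10⁷) × 0.00051) / 304000
  y = 0.15 m
Final answer: y = 0.15 m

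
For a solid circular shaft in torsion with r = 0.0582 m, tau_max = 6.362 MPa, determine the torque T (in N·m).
Model: a solid circular shaft in torsion, so tau_max = (2·T) / (π·r^3).
Solve for T: T = (π·tau_max·r^3) / 2.
Convert to SI units:
  tau_max = 6.362 MPa = 6.362 × 10⁶ Pa
Substitute:
  T = (π × (6.362 × 10⁶) × 0.0582^3) / 2
  T = 1970 N·m
Final answer: T = 1970 N·m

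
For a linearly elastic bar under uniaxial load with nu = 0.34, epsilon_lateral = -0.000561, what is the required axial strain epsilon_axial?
Model: a linearly elastic bar under uniaxial load, so epsilon_lateral = -nu·epsilon_axial.
Solve for epsilon_axial: epsilon_axial = -epsilon_lateral / nu.
Substitute:
  epsilon_axial = -(-0.000561) / 0.34
  epsilon_axial = 0.00165
Final answer: epsilon_axial = 0.00165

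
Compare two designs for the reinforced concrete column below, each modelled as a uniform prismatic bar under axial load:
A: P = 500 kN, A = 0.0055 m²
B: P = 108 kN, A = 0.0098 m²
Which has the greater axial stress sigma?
Model: a uniform prismatic bar under axial load, so sigma = P / A (SI units).
  A: sigma = 500000 / 0.0055 = 9.091 × 10⁷ Pa = 90.91 MPa
  B: sigma = 108000 / 0.0098 = 1.102 × 10⁷ Pa = 11.02 MPa
90.91 MPa > 11.02 MPa, so A is larger.
Final answer: A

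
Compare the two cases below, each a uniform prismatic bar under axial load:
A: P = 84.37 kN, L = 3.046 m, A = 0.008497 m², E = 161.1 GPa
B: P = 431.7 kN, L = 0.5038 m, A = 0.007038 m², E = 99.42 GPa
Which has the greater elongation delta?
Model: a uniform prismatic bar under axial load, so delta = (P·L) / (A·E) (SI units).
  A: delta = (84370 × 3.046) / (0.008497 × (1.611 × 10¹¹)) = 0.0001877 m = 0.1877 mm
  B: delta = (431700 × 0.5038) / (0.007038 × (9.942 × 10¹⁰)) = 0.0003108 m = 0.3108 mm
0.3108 mm > 0.1877 mm, so B is larger.
Final answer: B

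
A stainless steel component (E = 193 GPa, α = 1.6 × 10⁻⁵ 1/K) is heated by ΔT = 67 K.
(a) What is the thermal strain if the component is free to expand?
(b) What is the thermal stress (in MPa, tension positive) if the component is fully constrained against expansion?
(a) Free thermal strain ε_th = α·ΔT = (1.6 × 10⁻⁵) × 67 = 0.001072
(b) Fully constrained, the expansion is suppressed, so σ = -E·α·ΔT. Convert E = 193 GPa = 1.93 × 10¹¹ Pa.
  σ = -(1.93 × 10¹¹) × (1.6 × 10⁻⁵) × 67 = -2.069 × 10⁸ Pa = -206.9 MPa (compressive)
Final answer: (a) ε_th = 0.001072, (b) σ = -206.9 MPa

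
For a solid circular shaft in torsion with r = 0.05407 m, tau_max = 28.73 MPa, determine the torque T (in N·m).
Model: a solid circular shaft in torsion, so tau_max = (2·T) / (π·r^3).
Solve for T: T = (π·tau_max·r^3) / 2.
Convert to SI units:
  tau_max = 28.73 MPa = 2.873 × 10⁷ Pa
Substitute:
  T = (π × (2.873 × 10⁷) × 0.05407^3) / 2
  T = 7134 N·m
Final answer: T = 7134 N·m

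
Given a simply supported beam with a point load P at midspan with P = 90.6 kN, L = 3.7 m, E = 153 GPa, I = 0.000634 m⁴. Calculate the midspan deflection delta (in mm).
Model: a simply supported beam with a point load P at midspan, so delta = (P·L^3) / (48·E·I).
Convert to SI units:
  P = 90.6 kN = 90600 N
  E = 153 GPa = 1.53 × 10¹¹ Pa
Substitute:
  delta = (90600 × 3.7^3) / (48 × (1.53 × 10¹¹) × 0.000634)
  delta = 0.0009856 m
Convert: delta = 0.0009856 m = 0.9856 mm
Final answer: delta = 0.9856 mm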